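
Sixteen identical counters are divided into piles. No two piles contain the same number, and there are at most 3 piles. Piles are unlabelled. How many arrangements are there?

22

Enumerating:
16
15 + 1
14 + 2
13 + 3
13 + 2 + 1
12 + 4
12 + 3 + 1
11 + 5
11 + 4 + 1
11 + 3 + 2
10 + 6
10 + 5 + 1
10 + 4 + 2
9 + 7
9 + 6 + 1
9 + 5 + 2
9 + 4 + 3
8 + 7 + 1
8 + 6 + 2
8 + 5 + 3
7 + 6 + 3
7 + 5 + 4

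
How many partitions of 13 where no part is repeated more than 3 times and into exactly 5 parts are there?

Enumerating:
8 + 2 + 1 + 1 + 1
7 + 3 + 1 + 1 + 1
7 + 2 + 2 + 1 + 1
6 + 4 + 1 + 1 + 1
6 + 3 + 2 + 1 + 1
6 + 2 + 2 + 2 + 1
5 + 5 + 1 + 1 + 1
5 + 4 + 2 + 1 + 1
5 + 3 + 3 + 1 + 1
5 + 3 + 2 + 2 + 1
4 + 4 + 3 + 1 + 1
4 + 4 + 2 + 2 + 1
4 + 3 + 3 + 2 + 1
4 + 3 + 2 + 2 + 2
3 + 3 + 3 + 2 + 2

15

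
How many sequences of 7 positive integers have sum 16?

5005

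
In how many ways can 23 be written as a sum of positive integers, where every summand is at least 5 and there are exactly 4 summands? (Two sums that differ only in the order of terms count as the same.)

Listing the qualifying partitions of 23:
8 + 5 + 5 + 5
7 + 6 + 5 + 5
6 + 6 + 6 + 5

3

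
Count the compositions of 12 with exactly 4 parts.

165

Place 3 bars in the 11 internal gaps of a row of 12 dots: C(11,3) = 165.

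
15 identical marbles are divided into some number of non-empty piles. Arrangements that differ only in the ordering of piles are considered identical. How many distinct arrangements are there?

Counting exhaustively, 176 partitions satisfy the conditions.

176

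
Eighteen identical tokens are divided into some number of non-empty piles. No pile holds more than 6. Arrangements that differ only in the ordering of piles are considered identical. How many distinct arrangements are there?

199

Counting exhaustively, 199 partitions satisfy the conditions.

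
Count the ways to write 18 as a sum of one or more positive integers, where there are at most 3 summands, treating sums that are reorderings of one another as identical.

37

There are too many to list fully; the first 12 (by largest part) are:
18
1, 17
2, 16
1, 1, 16
3, 15
1, 2, 15
4, 14
1, 3, 14
2, 2, 14
5, 13
1, 4, 13
2, 3, 13
…and 25 more, for 37 total.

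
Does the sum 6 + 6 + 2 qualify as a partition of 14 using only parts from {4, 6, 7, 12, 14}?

No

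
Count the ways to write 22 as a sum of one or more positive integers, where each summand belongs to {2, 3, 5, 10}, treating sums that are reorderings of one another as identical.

The partitions of 22 that satisfy the conditions:
10,10,2
10,5,5,2
10,5,3,2,2
10,3,3,3,3
10,3,3,2,2,2
10,2,2,2,2,2,2
5,5,5,5,2
5,5,5,3,2,2
5,5,3,3,3,3
5,5,3,3,2,2,2
5,5,2,2,2,2,2,2
5,3,3,3,3,3,2
5,3,3,3,2,2,2,2
5,3,2,2,2,2,2,2,2
3,3,3,3,3,3,2,2
3,3,3,3,2,2,2,2,2
3,3,2,2,2,2,2,2,2,2
2,2,2,2,2,2,2,2,2,2,2

18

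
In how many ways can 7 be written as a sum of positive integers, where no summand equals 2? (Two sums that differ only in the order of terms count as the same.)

8

Enumerating:
7
6 + 1
5 + 1 + 1
4 + 3
4 + 1 + 1 + 1
3 + 3 + 1
3 + 1 + 1 + 1 + 1
1 + 1 + 1 + 1 + 1 + 1 + 1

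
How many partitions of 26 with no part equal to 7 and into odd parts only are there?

111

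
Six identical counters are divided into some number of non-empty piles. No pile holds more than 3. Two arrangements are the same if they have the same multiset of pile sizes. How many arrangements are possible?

The partitions of 6 that satisfy the conditions:
3,3
1,2,3
1,1,1,3
2,2,2
1,1,2,2
1,1,1,1,2
1,1,1,1,1,1

7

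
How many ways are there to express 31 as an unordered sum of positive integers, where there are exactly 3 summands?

Counting exhaustively, 80 partitions satisfy the conditions.

80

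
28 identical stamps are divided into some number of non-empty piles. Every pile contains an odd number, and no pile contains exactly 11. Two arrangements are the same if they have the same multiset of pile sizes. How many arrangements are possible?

184

Systematic enumeration (by largest part, then next-largest, …) yields 184.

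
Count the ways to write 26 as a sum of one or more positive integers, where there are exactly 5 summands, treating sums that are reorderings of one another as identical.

A full systematic count gives 221.

221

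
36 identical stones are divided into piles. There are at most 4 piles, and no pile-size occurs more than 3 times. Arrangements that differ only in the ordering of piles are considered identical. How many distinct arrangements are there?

477

Direct enumeration gives 477 partitions.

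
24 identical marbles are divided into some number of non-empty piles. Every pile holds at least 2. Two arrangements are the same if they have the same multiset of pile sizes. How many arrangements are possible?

Systematic enumeration (by largest part, then next-largest, …) yields 320.

320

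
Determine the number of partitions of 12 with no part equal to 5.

A partial list (first 12 by largest part):
12
11 + 1
10 + 2
10 + 1 + 1
9 + 3
9 + 2 + 1
9 + 1 + 1 + 1
8 + 4
8 + 3 + 1
8 + 2 + 2
8 + 2 + 1 + 1
8 + 1 + 1 + 1 + 1
…and 50 more, for 62 total.

62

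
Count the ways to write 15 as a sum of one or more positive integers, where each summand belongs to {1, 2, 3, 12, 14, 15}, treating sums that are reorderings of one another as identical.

32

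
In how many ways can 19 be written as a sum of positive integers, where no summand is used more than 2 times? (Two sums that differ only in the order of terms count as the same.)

163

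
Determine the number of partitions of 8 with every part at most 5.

18

They are:
3+5
1+2+5
1+1+1+5
4+4
1+3+4
2+2+4
1+1+2+4
1+1+1+1+4
2+3+3
1+1+3+3
1+2+2+3
1+1+1+2+3
1+1+1+1+1+3
2+2+2+2
1+1+2+2+2
1+1+1+1+2+2
1+1+1+1+1+1+2
1+1+1+1+1+1+1+1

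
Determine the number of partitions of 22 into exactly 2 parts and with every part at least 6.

They are:
16,6
15,7
14,8
13,9
12,10
11,11
Counting gives 6.

6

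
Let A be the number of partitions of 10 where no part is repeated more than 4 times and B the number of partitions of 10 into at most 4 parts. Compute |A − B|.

11

Partitions of 10 where no part is repeated more than 4 times: 34.
Partitions of 10 into at most 4 parts: 23.
|34 − 23| = 11.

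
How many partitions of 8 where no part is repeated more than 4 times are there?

The partitions of 8 that satisfy the conditions:
8
1 + 7
2 + 6
1 + 1 + 6
3 + 5
1 + 2 + 5
1 + 1 + 1 + 5
4 + 4
1 + 3 + 4
2 + 2 + 4
1 + 1 + 2 + 4
1 + 1 + 1 + 1 + 4
2 + 3 + 3
1 + 1 + 3 + 3
1 + 2 + 2 + 3
1 + 1 + 1 + 2 + 3
2 + 2 + 2 + 2
1 + 1 + 2 + 2 + 2
1 + 1 + 1 + 1 + 2 + 2
Counting gives 19.

19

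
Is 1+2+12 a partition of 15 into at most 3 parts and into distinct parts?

Yes

The parts sum to 15, and the condition 'there are at most 3 summands' holds; the condition 'all summands are distinct' holds.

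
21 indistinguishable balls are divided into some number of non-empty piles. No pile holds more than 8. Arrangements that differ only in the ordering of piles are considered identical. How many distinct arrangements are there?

525

A full systematic count gives 525.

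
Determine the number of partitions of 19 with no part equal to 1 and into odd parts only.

The partitions of 19 that satisfy the conditions:
19
13 + 3 + 3
11 + 5 + 3
9 + 7 + 3
9 + 5 + 5
7 + 7 + 5
7 + 3 + 3 + 3 + 3
5 + 5 + 3 + 3 + 3
That's 8 in total.

8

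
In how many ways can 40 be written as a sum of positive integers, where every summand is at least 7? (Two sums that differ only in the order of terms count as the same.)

Enumerating by decreasing first part gives 96 partitions in all.

96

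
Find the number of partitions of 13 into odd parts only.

18

Enumerating:
13
1+1+11
1+3+9
1+1+1+1+9
1+5+7
3+3+7
1+1+1+3+7
1+1+1+1+1+1+7
3+5+5
1+1+1+5+5
1+1+3+3+5
1+1+1+1+1+3+5
1+1+1+1+1+1+1+1+5
1+3+3+3+3
1+1+1+1+3+3+3
1+1+1+1+1+1+1+3+3
1+1+1+1+1+1+1+1+1+1+3
1+1+1+1+1+1+1+1+1+1+1+1+1
Counting gives 18.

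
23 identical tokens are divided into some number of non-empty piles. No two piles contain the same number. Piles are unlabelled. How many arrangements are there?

Counting exhaustively, 104 partitions satisfy the conditions.

104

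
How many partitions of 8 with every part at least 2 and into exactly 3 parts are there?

2

Listing the qualifying partitions of 8:
4,2,2
3,3,2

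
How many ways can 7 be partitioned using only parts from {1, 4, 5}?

3

Enumerating:
5 + 1 + 1
4 + 1 + 1 + 1
1 + 1 + 1 + 1 + 1 + 1 + 1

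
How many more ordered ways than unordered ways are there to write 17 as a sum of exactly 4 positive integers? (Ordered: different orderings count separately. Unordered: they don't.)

Ordered (compositions into 4 parts): C(16,3) = 560.
Partitions of 17 into exactly 4 parts: 39.
Difference: 560 − 39 = 521.

521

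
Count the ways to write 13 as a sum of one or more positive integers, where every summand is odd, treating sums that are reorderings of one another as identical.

The partitions of 13 that satisfy the conditions:
13
1,1,11
1,3,9
1,1,1,1,9
1,5,7
3,3,7
1,1,1,3,7
1,1,1,1,1,1,7
3,5,5
1,1,1,5,5
1,1,3,3,5
1,1,1,1,1,3,5
1,1,1,1,1,1,1,1,5
1,3,3,3,3
1,1,1,1,3,3,3
1,1,1,1,1,1,1,3,3
1,1,1,1,1,1,1,1,1,1,3
1,1,1,1,1,1,1,1,1,1,1,1,1
Counting gives 18.

18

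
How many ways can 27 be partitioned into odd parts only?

There are 192 such partitions.

192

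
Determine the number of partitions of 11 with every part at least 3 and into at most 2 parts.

4

They are:
11
8,3
7,4
6,5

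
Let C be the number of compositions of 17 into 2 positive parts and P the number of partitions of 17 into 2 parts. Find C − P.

Compositions: C(16,1) = 16.
Partitions of 17 into exactly 2 parts: 8.
Difference: 16 − 8 = 8.

8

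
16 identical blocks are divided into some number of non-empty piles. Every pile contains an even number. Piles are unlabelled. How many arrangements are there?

They are:
16
14+2
12+4
12+2+2
10+6
10+4+2
10+2+2+2
8+8
8+6+2
8+4+4
8+4+2+2
8+2+2+2+2
6+6+4
6+6+2+2
6+4+4+2
6+4+2+2+2
6+2+2+2+2+2
4+4+4+4
4+4+4+2+2
4+4+2+2+2+2
4+2+2+2+2+2+2
2+2+2+2+2+2+2+2

22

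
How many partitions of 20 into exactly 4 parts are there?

A partial list (first 12 by largest part):
17+1+1+1
16+2+1+1
15+3+1+1
15+2+2+1
14+4+1+1
14+3+2+1
14+2+2+2
13+5+1+1
13+4+2+1
13+3+3+1
13+3+2+2
12+6+1+1
…and 52 more, for 64 total.

64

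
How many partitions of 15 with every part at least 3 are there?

17

Enumerating:
15
12+3
11+4
10+5
9+6
9+3+3
8+7
8+4+3
7+5+3
7+4+4
6+6+3
6+5+4
6+3+3+3
5+5+5
5+4+3+3
4+4+4+3
3+3+3+3+3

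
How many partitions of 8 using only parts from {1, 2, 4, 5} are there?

Enumerating:
5+2+1
5+1+1+1
4+4
4+2+2
4+2+1+1
4+1+1+1+1
2+2+2+2
2+2+2+1+1
2+2+1+1+1+1
2+1+1+1+1+1+1
1+1+1+1+1+1+1+1

11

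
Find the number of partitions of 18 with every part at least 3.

There are too many to list fully; the first 12 (by largest part) are:
18
15 + 3
14 + 4
13 + 5
12 + 6
12 + 3 + 3
11 + 7
11 + 4 + 3
10 + 8
10 + 5 + 3
10 + 4 + 4
9 + 9
…and 21 more, for 33 total.

33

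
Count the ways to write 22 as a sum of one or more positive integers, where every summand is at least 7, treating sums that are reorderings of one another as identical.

7

Listing the qualifying partitions of 22:
22
7+15
8+14
9+13
10+12
11+11
7+7+8
Counting gives 7.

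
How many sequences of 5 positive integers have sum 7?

By stars and bars with positive parts, the count is C(6,4) = 15.

15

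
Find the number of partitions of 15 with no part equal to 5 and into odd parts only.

17

Listing the qualifying partitions of 15:
15
1+1+13
1+3+11
1+1+1+1+11
3+3+9
1+1+1+3+9
1+1+1+1+1+1+9
1+7+7
1+1+3+3+7
1+1+1+1+1+3+7
1+1+1+1+1+1+1+1+7
3+3+3+3+3
1+1+1+3+3+3+3
1+1+1+1+1+1+3+3+3
1+1+1+1+1+1+1+1+1+3+3
1+1+1+1+1+1+1+1+1+1+1+1+3
1+1+1+1+1+1+1+1+1+1+1+1+1+1+1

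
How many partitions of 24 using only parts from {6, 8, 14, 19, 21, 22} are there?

Enumerating:
8 + 8 + 8
6 + 6 + 6 + 6

2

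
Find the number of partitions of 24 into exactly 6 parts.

Systematic enumeration (by largest part, then next-largest, …) yields 199.

199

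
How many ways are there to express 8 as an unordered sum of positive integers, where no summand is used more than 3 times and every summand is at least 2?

6

Listing the qualifying partitions of 8:
8
6,2
5,3
4,4
4,2,2
3,3,2
Counting gives 6.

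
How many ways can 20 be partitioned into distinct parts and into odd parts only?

7

Listing the qualifying partitions of 20:
19, 1
17, 3
15, 5
13, 7
11, 9
11, 5, 3, 1
9, 7, 3, 1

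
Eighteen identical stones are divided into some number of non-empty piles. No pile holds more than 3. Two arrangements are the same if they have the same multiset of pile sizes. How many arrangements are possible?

There are too many to list fully; the first 12 (by largest part) are:
3 + 3 + 3 + 3 + 3 + 3
1 + 2 + 3 + 3 + 3 + 3 + 3
1 + 1 + 1 + 3 + 3 + 3 + 3 + 3
2 + 2 + 2 + 3 + 3 + 3 + 3
1 + 1 + 2 + 2 + 3 + 3 + 3 + 3
1 + 1 + 1 + 1 + 2 + 3 + 3 + 3 + 3
1 + 1 + 1 + 1 + 1 + 1 + 3 + 3 + 3 + 3
1 + 2 + 2 + 2 + 2 + 3 + 3 + 3
1 + 1 + 1 + 2 + 2 + 2 + 3 + 3 + 3
1 + 1 + 1 + 1 + 1 + 2 + 2 + 3 + 3 + 3
1 + 1 + 1 + 1 + 1 + 1 + 1 + 2 + 3 + 3 + 3
1 + 1 + 1 + 1 + 1 + 1 + 1 + 1 + 1 + 3 + 3 + 3
…and 25 more, for 37 total.

37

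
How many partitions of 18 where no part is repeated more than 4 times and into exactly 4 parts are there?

There are too many to list fully; the first 12 (by largest part) are:
15, 1, 1, 1
14, 2, 1, 1
13, 3, 1, 1
13, 2, 2, 1
12, 4, 1, 1
12, 3, 2, 1
12, 2, 2, 2
11, 5, 1, 1
11, 4, 2, 1
11, 3, 3, 1
11, 3, 2, 2
10, 6, 1, 1
…and 35 more, for 47 total.

47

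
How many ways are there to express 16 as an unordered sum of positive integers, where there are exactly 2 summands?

8

They are:
15+1
14+2
13+3
12+4
11+5
10+6
9+7
8+8
Counting gives 8.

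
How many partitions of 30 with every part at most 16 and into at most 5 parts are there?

A full systematic count gives 480.

480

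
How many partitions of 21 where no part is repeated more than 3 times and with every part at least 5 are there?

Enumerating:
21
5, 16
6, 15
7, 14
8, 13
9, 12
10, 11
5, 5, 11
5, 6, 10
5, 7, 9
6, 6, 9
5, 8, 8
6, 7, 8
7, 7, 7
5, 5, 5, 6

15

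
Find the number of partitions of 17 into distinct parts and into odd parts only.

They are:
17
1+3+13
1+5+11
1+7+9
3+5+9
That's 5 in total.

5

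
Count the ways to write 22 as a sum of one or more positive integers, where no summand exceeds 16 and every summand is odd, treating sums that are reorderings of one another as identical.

Systematic enumeration (by largest part, then next-largest, …) yields 83.

83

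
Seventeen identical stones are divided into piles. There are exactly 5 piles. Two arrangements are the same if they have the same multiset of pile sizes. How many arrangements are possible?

There are too many to list fully; the first 12 (by largest part) are:
1+1+1+1+13
1+1+1+2+12
1+1+1+3+11
1+1+2+2+11
1+1+1+4+10
1+1+2+3+10
1+2+2+2+10
1+1+1+5+9
1+1+2+4+9
1+1+3+3+9
1+2+2+3+9
2+2+2+2+9
…and 35 more, for 47 total.

47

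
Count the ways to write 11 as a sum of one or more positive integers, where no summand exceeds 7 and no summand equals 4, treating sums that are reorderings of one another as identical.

A partial list (first 12 by largest part):
7,3,1
7,2,2
7,2,1,1
7,1,1,1,1
6,5
6,3,2
6,3,1,1
6,2,2,1
6,2,1,1,1
6,1,1,1,1,1
5,5,1
5,3,3
…and 22 more, for 34 total.

34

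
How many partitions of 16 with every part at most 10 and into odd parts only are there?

A partial list (first 12 by largest part):
9+7
9+5+1+1
9+3+3+1
9+3+1+1+1+1
9+1+1+1+1+1+1+1
7+7+1+1
7+5+3+1
7+5+1+1+1+1
7+3+3+3
7+3+3+1+1+1
7+3+1+1+1+1+1+1
7+1+1+1+1+1+1+1+1+1
…and 14 more, for 26 total.

26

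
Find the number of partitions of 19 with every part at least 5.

10

They are:
19
14 + 5
13 + 6
12 + 7
11 + 8
10 + 9
9 + 5 + 5
8 + 6 + 5
7 + 7 + 5
7 + 6 + 6
That's 10 in total.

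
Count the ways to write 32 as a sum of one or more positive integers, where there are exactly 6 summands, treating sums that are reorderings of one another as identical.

709

A full systematic count gives 709.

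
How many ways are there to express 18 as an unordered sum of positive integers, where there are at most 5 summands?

141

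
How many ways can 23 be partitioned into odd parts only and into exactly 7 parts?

21

They are:
17 + 1 + 1 + 1 + 1 + 1 + 1
15 + 3 + 1 + 1 + 1 + 1 + 1
13 + 5 + 1 + 1 + 1 + 1 + 1
13 + 3 + 3 + 1 + 1 + 1 + 1
11 + 7 + 1 + 1 + 1 + 1 + 1
11 + 5 + 3 + 1 + 1 + 1 + 1
11 + 3 + 3 + 3 + 1 + 1 + 1
9 + 9 + 1 + 1 + 1 + 1 + 1
9 + 7 + 3 + 1 + 1 + 1 + 1
9 + 5 + 5 + 1 + 1 + 1 + 1
9 + 5 + 3 + 3 + 1 + 1 + 1
9 + 3 + 3 + 3 + 3 + 1 + 1
7 + 7 + 5 + 1 + 1 + 1 + 1
7 + 7 + 3 + 3 + 1 + 1 + 1
7 + 5 + 5 + 3 + 1 + 1 + 1
7 + 5 + 3 + 3 + 3 + 1 + 1
7 + 3 + 3 + 3 + 3 + 3 + 1
5 + 5 + 5 + 5 + 1 + 1 + 1
5 + 5 + 5 + 3 + 3 + 1 + 1
5 + 5 + 3 + 3 + 3 + 3 + 1
5 + 3 + 3 + 3 + 3 + 3 + 3
That's 21 in total.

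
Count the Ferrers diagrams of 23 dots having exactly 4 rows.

Counting exhaustively, 94 partitions satisfy the conditions.

94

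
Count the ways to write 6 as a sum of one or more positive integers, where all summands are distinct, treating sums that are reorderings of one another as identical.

4

The partitions of 6 that satisfy the conditions:
6
5+1
4+2
3+2+1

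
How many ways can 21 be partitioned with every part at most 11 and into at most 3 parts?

18

The partitions of 21 that satisfy the conditions:
11, 10
11, 9, 1
11, 8, 2
11, 7, 3
11, 6, 4
11, 5, 5
10, 10, 1
10, 9, 2
10, 8, 3
10, 7, 4
10, 6, 5
9, 9, 3
9, 8, 4
9, 7, 5
9, 6, 6
8, 8, 5
8, 7, 6
7, 7, 7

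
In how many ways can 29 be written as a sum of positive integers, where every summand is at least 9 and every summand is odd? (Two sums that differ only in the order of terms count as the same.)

2

The partitions of 29 that satisfy the conditions:
29
11,9,9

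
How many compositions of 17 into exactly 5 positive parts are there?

Equivalently, choose which 4 of the 16 gaps become plus signs: C(16,4) = 1820.

1820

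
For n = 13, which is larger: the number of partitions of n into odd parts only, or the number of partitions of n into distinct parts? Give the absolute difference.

0

Partitions of 13 into odd parts only: 18.
Partitions of 13 into distinct parts: 18.
|18 − 18| = 0.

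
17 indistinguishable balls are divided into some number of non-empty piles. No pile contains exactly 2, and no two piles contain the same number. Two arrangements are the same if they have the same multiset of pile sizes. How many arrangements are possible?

22

Enumerating:
17
16 + 1
14 + 3
13 + 4
13 + 3 + 1
12 + 5
12 + 4 + 1
11 + 6
11 + 5 + 1
10 + 7
10 + 6 + 1
10 + 4 + 3
9 + 8
9 + 7 + 1
9 + 5 + 3
9 + 4 + 3 + 1
8 + 6 + 3
8 + 5 + 4
8 + 5 + 3 + 1
7 + 6 + 4
7 + 6 + 3 + 1
7 + 5 + 4 + 1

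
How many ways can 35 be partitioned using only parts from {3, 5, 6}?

10

The partitions of 35 that satisfy the conditions:
6,6,6,6,6,5
6,6,6,6,5,3,3
6,6,6,5,3,3,3,3
6,6,5,5,5,5,3
6,6,5,3,3,3,3,3,3
6,5,5,5,5,3,3,3
6,5,3,3,3,3,3,3,3,3
5,5,5,5,5,5,5
5,5,5,5,3,3,3,3,3
5,3,3,3,3,3,3,3,3,3,3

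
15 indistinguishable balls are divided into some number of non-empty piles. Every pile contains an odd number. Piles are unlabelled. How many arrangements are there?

There are too many to list fully; the first 12 (by largest part) are:
15
13+1+1
11+3+1
11+1+1+1+1
9+5+1
9+3+3
9+3+1+1+1
9+1+1+1+1+1+1
7+7+1
7+5+3
7+5+1+1+1
7+3+3+1+1
…and 15 more, for 27 total.

27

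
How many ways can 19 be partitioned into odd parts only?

54

There are too many to list fully; the first 12 (by largest part) are:
19
17 + 1 + 1
15 + 3 + 1
15 + 1 + 1 + 1 + 1
13 + 5 + 1
13 + 3 + 3
13 + 3 + 1 + 1 + 1
13 + 1 + 1 + 1 + 1 + 1 + 1
11 + 7 + 1
11 + 5 + 3
11 + 5 + 1 + 1 + 1
11 + 3 + 3 + 1 + 1
…and 42 more, for 54 total.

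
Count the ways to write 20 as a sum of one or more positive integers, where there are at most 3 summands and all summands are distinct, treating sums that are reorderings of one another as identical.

A partial list (first 12 by largest part):
20
1 + 19
2 + 18
3 + 17
1 + 2 + 17
4 + 16
1 + 3 + 16
5 + 15
1 + 4 + 15
2 + 3 + 15
6 + 14
1 + 5 + 14
…and 22 more, for 34 total.

34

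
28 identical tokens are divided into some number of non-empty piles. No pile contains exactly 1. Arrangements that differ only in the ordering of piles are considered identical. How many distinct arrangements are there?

A full systematic count gives 708.

708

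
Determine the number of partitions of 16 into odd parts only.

32

There are too many to list fully; the first 12 (by largest part) are:
1+15
3+13
1+1+1+13
5+11
1+1+3+11
1+1+1+1+1+11
7+9
1+1+5+9
1+3+3+9
1+1+1+1+3+9
1+1+1+1+1+1+1+9
1+1+7+7
…and 20 more, for 32 total.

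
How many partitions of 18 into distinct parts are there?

46

There are too many to list fully; the first 12 (by largest part) are:
18
1,17
2,16
3,15
1,2,15
4,14
1,3,14
5,13
1,4,13
2,3,13
6,12
1,5,12
…and 34 more, for 46 total.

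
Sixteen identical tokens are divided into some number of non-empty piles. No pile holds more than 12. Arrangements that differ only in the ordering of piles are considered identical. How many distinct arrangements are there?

224

Enumerating by decreasing first part gives 224 partitions in all.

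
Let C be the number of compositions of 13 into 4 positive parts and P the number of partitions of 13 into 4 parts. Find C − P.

Ordered (compositions into 4 parts): C(12,3) = 220.
Partitions of 13 into exactly 4 parts: 18.
Difference: 220 − 18 = 202.

202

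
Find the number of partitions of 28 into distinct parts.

Counting exhaustively, 222 partitions satisfy the conditions.

222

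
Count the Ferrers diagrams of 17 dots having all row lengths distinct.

There are too many to list fully; the first 12 (by largest part) are:
17
16 + 1
15 + 2
14 + 3
14 + 2 + 1
13 + 4
13 + 3 + 1
12 + 5
12 + 4 + 1
12 + 3 + 2
11 + 6
11 + 5 + 1
…and 26 more, for 38 total.

38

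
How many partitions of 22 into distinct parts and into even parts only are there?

The partitions of 22 that satisfy the conditions:
22
2, 20
4, 18
6, 16
2, 4, 16
8, 14
2, 6, 14
10, 12
2, 8, 12
4, 6, 12
4, 8, 10
2, 4, 6, 10
Counting gives 12.

12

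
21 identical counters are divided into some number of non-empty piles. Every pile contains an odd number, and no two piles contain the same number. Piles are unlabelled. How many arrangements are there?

8

The partitions of 21 that satisfy the conditions:
21
1+3+17
1+5+15
1+7+13
3+5+13
1+9+11
3+7+11
5+7+9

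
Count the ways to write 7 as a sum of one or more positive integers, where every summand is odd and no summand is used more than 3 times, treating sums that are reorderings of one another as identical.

3

Enumerating:
7
5,1,1
3,3,1
That's 3 in total.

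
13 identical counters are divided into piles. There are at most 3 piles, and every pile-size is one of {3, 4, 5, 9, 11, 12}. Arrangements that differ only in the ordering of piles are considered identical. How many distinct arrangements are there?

Listing the qualifying partitions of 13:
9, 4
5, 5, 3
5, 4, 4
Counting gives 3.

3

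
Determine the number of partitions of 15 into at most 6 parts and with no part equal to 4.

Systematic enumeration (by largest part, then next-largest, …) yields 73.

73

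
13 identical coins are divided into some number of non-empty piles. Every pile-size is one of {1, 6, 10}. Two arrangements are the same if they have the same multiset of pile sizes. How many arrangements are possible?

Enumerating:
10+1+1+1
6+6+1
6+1+1+1+1+1+1+1
1+1+1+1+1+1+1+1+1+1+1+1+1

4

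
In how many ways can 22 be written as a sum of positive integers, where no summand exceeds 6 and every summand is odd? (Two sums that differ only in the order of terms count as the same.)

23

Listing the qualifying partitions of 22:
5, 5, 5, 5, 1, 1
5, 5, 5, 3, 3, 1
5, 5, 5, 3, 1, 1, 1, 1
5, 5, 5, 1, 1, 1, 1, 1, 1, 1
5, 5, 3, 3, 3, 3
5, 5, 3, 3, 3, 1, 1, 1
5, 5, 3, 3, 1, 1, 1, 1, 1, 1
5, 5, 3, 1, 1, 1, 1, 1, 1, 1, 1, 1
5, 5, 1, 1, 1, 1, 1, 1, 1, 1, 1, 1, 1, 1
5, 3, 3, 3, 3, 3, 1, 1
5, 3, 3, 3, 3, 1, 1, 1, 1, 1
5, 3, 3, 3, 1, 1, 1, 1, 1, 1, 1, 1
5, 3, 3, 1, 1, 1, 1, 1, 1, 1, 1, 1, 1, 1
5, 3, 1, 1, 1, 1, 1, 1, 1, 1, 1, 1, 1, 1, 1, 1
5, 1, 1, 1, 1, 1, 1, 1, 1, 1, 1, 1, 1, 1, 1, 1, 1, 1
3, 3, 3, 3, 3, 3, 3, 1
3, 3, 3, 3, 3, 3, 1, 1, 1, 1
3, 3, 3, 3, 3, 1, 1, 1, 1, 1, 1, 1
3, 3, 3, 3, 1, 1, 1, 1, 1, 1, 1, 1, 1, 1
3, 3, 3, 1, 1, 1, 1, 1, 1, 1, 1, 1, 1, 1, 1, 1
3, 3, 1, 1, 1, 1, 1, 1, 1, 1, 1, 1, 1, 1, 1, 1, 1, 1
3, 1, 1, 1, 1, 1, 1, 1, 1, 1, 1, 1, 1, 1, 1, 1, 1, 1, 1, 1
1, 1, 1, 1, 1, 1, 1, 1, 1, 1, 1, 1, 1, 1, 1, 1, 1, 1, 1, 1, 1, 1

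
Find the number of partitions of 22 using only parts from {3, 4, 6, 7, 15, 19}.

14

Listing the qualifying partitions of 22:
19, 3
15, 7
15, 4, 3
7, 7, 4, 4
7, 6, 6, 3
7, 6, 3, 3, 3
7, 4, 4, 4, 3
7, 3, 3, 3, 3, 3
6, 6, 6, 4
6, 6, 4, 3, 3
6, 4, 4, 4, 4
6, 4, 3, 3, 3, 3
4, 4, 4, 4, 3, 3
4, 3, 3, 3, 3, 3, 3
That's 14 in total.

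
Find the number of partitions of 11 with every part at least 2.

14

Enumerating:
11
9,2
8,3
7,4
7,2,2
6,5
6,3,2
5,4,2
5,3,3
5,2,2,2
4,4,3
4,3,2,2
3,3,3,2
3,2,2,2,2
Counting gives 14.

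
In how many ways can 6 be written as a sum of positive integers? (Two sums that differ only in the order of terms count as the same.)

11

Enumerating:
6
1 + 5
2 + 4
1 + 1 + 4
3 + 3
1 + 2 + 3
1 + 1 + 1 + 3
2 + 2 + 2
1 + 1 + 2 + 2
1 + 1 + 1 + 1 + 2
1 + 1 + 1 + 1 + 1 + 1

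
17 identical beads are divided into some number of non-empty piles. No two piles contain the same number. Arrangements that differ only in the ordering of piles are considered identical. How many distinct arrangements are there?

38

A partial list (first 12 by largest part):
17
16, 1
15, 2
14, 3
14, 2, 1
13, 4
13, 3, 1
12, 5
12, 4, 1
12, 3, 2
11, 6
11, 5, 1
…and 26 more, for 38 total.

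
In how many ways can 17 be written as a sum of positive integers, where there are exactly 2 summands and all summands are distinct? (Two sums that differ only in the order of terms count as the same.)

8

Enumerating:
1+16
2+15
3+14
4+13
5+12
6+11
7+10
8+9
Counting gives 8.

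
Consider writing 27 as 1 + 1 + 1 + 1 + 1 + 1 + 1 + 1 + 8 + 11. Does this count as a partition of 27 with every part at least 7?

The parts sum to 27, and the condition 'every summand is at least 7' is violated.

No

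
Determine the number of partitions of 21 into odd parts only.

76

Direct enumeration gives 76 partitions.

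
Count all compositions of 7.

64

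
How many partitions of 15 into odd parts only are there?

27

A partial list (first 12 by largest part):
15
13, 1, 1
11, 3, 1
11, 1, 1, 1, 1
9, 5, 1
9, 3, 3
9, 3, 1, 1, 1
9, 1, 1, 1, 1, 1, 1
7, 7, 1
7, 5, 3
7, 5, 1, 1, 1
7, 3, 3, 1, 1
…and 15 more, for 27 total.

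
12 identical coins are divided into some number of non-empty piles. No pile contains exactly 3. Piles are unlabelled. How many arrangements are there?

A partial list (first 12 by largest part):
12
11 + 1
10 + 2
10 + 1 + 1
9 + 2 + 1
9 + 1 + 1 + 1
8 + 4
8 + 2 + 2
8 + 2 + 1 + 1
8 + 1 + 1 + 1 + 1
7 + 5
7 + 4 + 1
…and 35 more, for 47 total.

47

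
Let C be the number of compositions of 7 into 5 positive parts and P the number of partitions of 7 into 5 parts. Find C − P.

13

Compositions: C(6,4) = 15.
Unordered (partitions into 5 parts): 2.
Difference: 15 − 2 = 13.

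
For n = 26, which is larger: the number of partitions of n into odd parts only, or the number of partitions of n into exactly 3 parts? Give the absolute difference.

Partitions of 26 into odd parts only: 165.
Partitions of 26 into exactly 3 parts: 56.
|165 − 56| = 109.

109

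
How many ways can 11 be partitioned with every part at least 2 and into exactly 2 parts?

4

Listing the qualifying partitions of 11:
9, 2
8, 3
7, 4
6, 5
That's 4 in total.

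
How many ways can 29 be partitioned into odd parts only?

256

Counting exhaustively, 256 partitions satisfy the conditions.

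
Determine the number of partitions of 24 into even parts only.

77

Enumerating by decreasing first part gives 77 partitions in all.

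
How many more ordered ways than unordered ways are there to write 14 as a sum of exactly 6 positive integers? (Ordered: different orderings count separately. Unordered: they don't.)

Ordered (compositions into 6 parts): C(13,5) = 1287.
Partitions of 14 into exactly 6 parts: 20.
Difference: 1287 − 20 = 1267.

1267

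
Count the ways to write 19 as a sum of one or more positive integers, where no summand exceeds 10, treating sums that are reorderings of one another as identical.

423

Counting exhaustively, 423 partitions satisfy the conditions.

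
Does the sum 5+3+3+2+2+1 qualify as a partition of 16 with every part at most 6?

The parts sum to 16, and the condition 'no summand exceeds 6' holds.

Yes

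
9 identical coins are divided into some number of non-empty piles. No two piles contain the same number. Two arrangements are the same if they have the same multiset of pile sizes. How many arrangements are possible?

They are:
9
8+1
7+2
6+3
6+2+1
5+4
5+3+1
4+3+2

8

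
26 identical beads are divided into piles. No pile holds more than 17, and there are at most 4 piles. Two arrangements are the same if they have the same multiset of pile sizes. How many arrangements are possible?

Counting exhaustively, 165 partitions satisfy the conditions.

165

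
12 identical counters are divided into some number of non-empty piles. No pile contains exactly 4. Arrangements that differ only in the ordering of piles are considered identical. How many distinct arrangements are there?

55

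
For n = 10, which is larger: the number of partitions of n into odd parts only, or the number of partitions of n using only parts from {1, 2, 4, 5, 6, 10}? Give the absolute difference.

12

Partitions of 10 into odd parts only: 10.
Partitions of 10 using only parts from {1, 2, 4, 5, 6, 10}: 22.
|10 − 22| = 12.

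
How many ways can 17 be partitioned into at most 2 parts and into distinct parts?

9

They are:
17
16+1
15+2
14+3
13+4
12+5
11+6
10+7
9+8
That's 9 in total.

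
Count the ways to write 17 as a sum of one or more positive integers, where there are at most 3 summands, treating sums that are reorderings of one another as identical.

33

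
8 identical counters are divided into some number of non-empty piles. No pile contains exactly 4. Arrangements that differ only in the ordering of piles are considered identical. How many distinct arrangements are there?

Listing the qualifying partitions of 8:
8
1, 7
2, 6
1, 1, 6
3, 5
1, 2, 5
1, 1, 1, 5
2, 3, 3
1, 1, 3, 3
1, 2, 2, 3
1, 1, 1, 2, 3
1, 1, 1, 1, 1, 3
2, 2, 2, 2
1, 1, 2, 2, 2
1, 1, 1, 1, 2, 2
1, 1, 1, 1, 1, 1, 2
1, 1, 1, 1, 1, 1, 1, 1
That's 17 in total.

17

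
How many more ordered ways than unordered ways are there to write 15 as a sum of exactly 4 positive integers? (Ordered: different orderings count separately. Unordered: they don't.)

Compositions: C(14,3) = 364.
Partitions of 15 into exactly 4 parts: 27.
Difference: 364 − 27 = 337.

337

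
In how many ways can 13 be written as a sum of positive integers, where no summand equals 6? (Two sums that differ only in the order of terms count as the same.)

86

Systematic enumeration (by largest part, then next-largest, …) yields 86.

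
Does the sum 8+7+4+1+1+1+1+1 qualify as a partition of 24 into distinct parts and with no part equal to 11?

No

The parts sum to 24, and the condition 'all summands are distinct' is violated.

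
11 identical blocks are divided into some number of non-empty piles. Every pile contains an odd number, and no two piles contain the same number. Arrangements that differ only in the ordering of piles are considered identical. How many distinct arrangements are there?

2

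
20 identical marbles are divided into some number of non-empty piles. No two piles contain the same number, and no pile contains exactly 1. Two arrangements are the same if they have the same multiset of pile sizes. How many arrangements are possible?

35

There are too many to list fully; the first 12 (by largest part) are:
20
18,2
17,3
16,4
15,5
15,3,2
14,6
14,4,2
13,7
13,5,2
13,4,3
12,8
…and 23 more, for 35 total.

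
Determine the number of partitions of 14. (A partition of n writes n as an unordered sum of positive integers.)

135

A full systematic count gives 135.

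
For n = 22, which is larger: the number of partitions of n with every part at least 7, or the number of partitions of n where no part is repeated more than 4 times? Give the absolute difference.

621

Partitions of 22 with every part at least 7: 7.
Partitions of 22 where no part is repeated more than 4 times: 628.
|7 − 628| = 621.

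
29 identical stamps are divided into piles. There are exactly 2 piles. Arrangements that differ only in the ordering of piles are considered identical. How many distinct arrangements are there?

Listing the qualifying partitions of 29:
28,1
27,2
26,3
25,4
24,5
23,6
22,7
21,8
20,9
19,10
18,11
17,12
16,13
15,14
Counting gives 14.

14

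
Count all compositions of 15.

There are 14 gaps and each independently is a cut or not, giving 2^14 = 16384.

16384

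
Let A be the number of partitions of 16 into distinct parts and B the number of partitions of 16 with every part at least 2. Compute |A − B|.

23

Partitions of 16 into distinct parts: 32.
Partitions of 16 with every part at least 2: 55.
|32 − 55| = 23.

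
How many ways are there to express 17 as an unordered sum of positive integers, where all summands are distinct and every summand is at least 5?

5

They are:
17
12+5
11+6
10+7
9+8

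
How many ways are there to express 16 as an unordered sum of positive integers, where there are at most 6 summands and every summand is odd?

The partitions of 16 that satisfy the conditions:
15,1
13,3
13,1,1,1
11,5
11,3,1,1
11,1,1,1,1,1
9,7
9,5,1,1
9,3,3,1
9,3,1,1,1,1
7,7,1,1
7,5,3,1
7,5,1,1,1,1
7,3,3,3
7,3,3,1,1,1
5,5,5,1
5,5,3,3
5,5,3,1,1,1
5,3,3,3,1,1
3,3,3,3,3,1

20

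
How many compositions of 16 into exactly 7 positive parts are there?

Place 6 bars in the 15 internal gaps of a row of 16 dots: C(15,6) = 5005.

5005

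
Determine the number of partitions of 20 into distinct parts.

A partial list (first 12 by largest part):
20
19+1
18+2
17+3
17+2+1
16+4
16+3+1
15+5
15+4+1
15+3+2
14+6
14+5+1
…and 52 more, for 64 total.

64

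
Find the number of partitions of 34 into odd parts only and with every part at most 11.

278

Enumerating by decreasing first part gives 278 partitions in all.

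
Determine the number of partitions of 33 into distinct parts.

448

A full systematic count gives 448.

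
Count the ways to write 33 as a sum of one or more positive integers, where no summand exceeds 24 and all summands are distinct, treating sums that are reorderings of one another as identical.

Enumerating by decreasing first part gives 423 partitions in all.

423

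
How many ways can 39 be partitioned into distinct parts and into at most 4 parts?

Direct enumeration gives 398 partitions.

398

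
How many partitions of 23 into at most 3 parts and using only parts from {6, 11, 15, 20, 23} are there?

2

The partitions of 23 that satisfy the conditions:
23
11,6,6
That's 2 in total.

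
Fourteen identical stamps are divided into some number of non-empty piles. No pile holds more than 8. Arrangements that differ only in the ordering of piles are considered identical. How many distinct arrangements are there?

Direct enumeration gives 116 partitions.

116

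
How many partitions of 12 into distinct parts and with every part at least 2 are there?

They are:
12
10+2
9+3
8+4
7+5
7+3+2
6+4+2
5+4+3
That's 8 in total.

8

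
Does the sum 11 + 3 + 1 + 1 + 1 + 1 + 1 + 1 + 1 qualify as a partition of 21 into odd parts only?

The parts sum to 21, and the condition 'every summand is odd' holds.

Yes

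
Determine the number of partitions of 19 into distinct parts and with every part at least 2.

A partial list (first 12 by largest part):
19
17,2
16,3
15,4
14,5
14,3,2
13,6
13,4,2
12,7
12,5,2
12,4,3
11,8
…and 17 more, for 29 total.

29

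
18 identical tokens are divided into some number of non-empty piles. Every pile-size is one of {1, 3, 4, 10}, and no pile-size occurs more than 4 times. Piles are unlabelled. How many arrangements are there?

10

Listing the qualifying partitions of 18:
10,4,4
10,4,3,1
10,4,1,1,1,1
10,3,3,1,1
4,4,4,4,1,1
4,4,4,3,3
4,4,4,3,1,1,1
4,4,3,3,3,1
4,4,3,3,1,1,1,1
4,3,3,3,3,1,1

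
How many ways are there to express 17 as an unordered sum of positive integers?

There are 297 such partitions.

297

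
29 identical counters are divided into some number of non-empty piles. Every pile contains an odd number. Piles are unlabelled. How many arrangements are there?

256

There are 256 such partitions.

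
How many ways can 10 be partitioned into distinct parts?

10

The partitions of 10 that satisfy the conditions:
10
1, 9
2, 8
3, 7
1, 2, 7
4, 6
1, 3, 6
1, 4, 5
2, 3, 5
1, 2, 3, 4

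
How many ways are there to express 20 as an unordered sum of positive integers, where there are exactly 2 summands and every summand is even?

5

The partitions of 20 that satisfy the conditions:
18 + 2
16 + 4
14 + 6
12 + 8
10 + 10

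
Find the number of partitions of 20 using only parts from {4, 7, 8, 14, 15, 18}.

3

Enumerating:
8+8+4
8+4+4+4
4+4+4+4+4
Counting gives 3.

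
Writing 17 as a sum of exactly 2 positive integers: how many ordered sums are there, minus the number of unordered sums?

Compositions: C(16,1) = 16.
Partitions of 17 into exactly 2 parts: 8.
Difference: 16 − 8 = 8.

8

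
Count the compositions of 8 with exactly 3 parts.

21

Equivalently, choose which 2 of the 7 gaps become plus signs: C(7,2) = 21.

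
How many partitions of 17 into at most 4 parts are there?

72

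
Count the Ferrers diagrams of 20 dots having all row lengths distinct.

64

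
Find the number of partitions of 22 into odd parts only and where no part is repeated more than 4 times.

A partial list (first 12 by largest part):
21,1
19,3
19,1,1,1
17,5
17,3,1,1
15,7
15,5,1,1
15,3,3,1
15,3,1,1,1,1
13,9
13,7,1,1
13,5,3,1
…and 35 more, for 47 total.

47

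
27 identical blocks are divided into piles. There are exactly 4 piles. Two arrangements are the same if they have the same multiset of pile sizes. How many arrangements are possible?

150

Counting exhaustively, 150 partitions satisfy the conditions.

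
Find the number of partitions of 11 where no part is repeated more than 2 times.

There are too many to list fully; the first 12 (by largest part) are:
11
10+1
9+2
9+1+1
8+3
8+2+1
7+4
7+3+1
7+2+2
7+2+1+1
6+5
6+4+1
…and 15 more, for 27 total.

27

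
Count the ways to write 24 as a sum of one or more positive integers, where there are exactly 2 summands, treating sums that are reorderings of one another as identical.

12

The partitions of 24 that satisfy the conditions:
1 + 23
2 + 22
3 + 21
4 + 20
5 + 19
6 + 18
7 + 17
8 + 16
9 + 15
10 + 14
11 + 13
12 + 12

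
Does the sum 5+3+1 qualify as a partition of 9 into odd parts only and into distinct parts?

Yes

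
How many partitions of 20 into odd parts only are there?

64

There are too many to list fully; the first 12 (by largest part) are:
19, 1
17, 3
17, 1, 1, 1
15, 5
15, 3, 1, 1
15, 1, 1, 1, 1, 1
13, 7
13, 5, 1, 1
13, 3, 3, 1
13, 3, 1, 1, 1, 1
13, 1, 1, 1, 1, 1, 1, 1
11, 9
…and 52 more, for 64 total.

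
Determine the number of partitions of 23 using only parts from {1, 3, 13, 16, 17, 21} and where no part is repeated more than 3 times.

Listing the qualifying partitions of 23:
21 + 1 + 1
17 + 3 + 3
17 + 3 + 1 + 1 + 1
16 + 3 + 3 + 1
13 + 3 + 3 + 3 + 1

5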